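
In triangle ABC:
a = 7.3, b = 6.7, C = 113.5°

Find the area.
Using A = ½ab·sin(C):
A = ½·7.3·6.7·sin(113.5°) = ½·48.91·0.917060 = 22.43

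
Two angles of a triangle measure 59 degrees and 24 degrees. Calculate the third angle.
Sum of angles in a triangle = 180 degrees
Third angle = 180 - 59 - 24
Third angle = 97 degrees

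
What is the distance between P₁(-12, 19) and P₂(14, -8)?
Using the distance formula: d = sqrt((x₂-x₁)² + (y₂-y₁)²)
dx = 14 - (-12) = 26
dy = (-8) - 19 = -27
d = sqrt(26² + (-27)²) = sqrt(676 + 729) = sqrt(1405) = 37.48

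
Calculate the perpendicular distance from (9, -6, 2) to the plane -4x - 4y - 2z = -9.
d = |(-4)(9) + (-4)(-6) + (-2)(2) - (-9)| / √((-4)² + (-4)² + (-2)²) = 7/√36 = 1.167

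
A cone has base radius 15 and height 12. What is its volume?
Volume = (1/3) * pi * r² * h
Volume = (1/3) * pi * 15² * 12
Volume = (1/3) * pi * 225 * 12
Volume = (1/3) * pi * 2700
Volume = 2827.43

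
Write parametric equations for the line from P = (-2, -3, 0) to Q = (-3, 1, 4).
Direction vector d = Q - P = (-1, 4, 4)
x = -2 - t, y = -3 + 4t, z = 0 + 4t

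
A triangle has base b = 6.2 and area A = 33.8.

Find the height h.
A = ½bh  →  h = 2A/b
h = 2·33.8/6.2 = 10.9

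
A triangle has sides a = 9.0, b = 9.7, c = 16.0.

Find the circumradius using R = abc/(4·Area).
s = (a+b+c)/2 = 17.35
Area = √(s(s-a)(s-b)(s-c)) = √(17.35·8.35·7.65·1.35) = 38.6804
R = abc/(4·Area) = (9.0·9.7·16.0)/(4·38.6804) = 1396.8/154.7216 = 9.028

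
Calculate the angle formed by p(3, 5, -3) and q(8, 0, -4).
p·q = 36, |p|² = 43, |q|² = 80
cos θ = 36/√3440 ≈ 0.6138
θ ≈ 52.14°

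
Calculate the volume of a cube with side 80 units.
Volume = s³
Volume = 80³
Volume = 512000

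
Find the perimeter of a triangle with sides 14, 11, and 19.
Perimeter = sum of all sides
Perimeter = 14 + 11 + 19
Perimeter = 44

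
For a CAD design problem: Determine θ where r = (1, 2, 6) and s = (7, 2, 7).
r·s = 53, |r|² = 41, |s|² = 102
cos θ = 53/√4182 ≈ 0.8196
θ ≈ 34.96°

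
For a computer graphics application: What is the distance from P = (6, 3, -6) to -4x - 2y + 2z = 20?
d = |(-4)(6) + (-2)(3) + 2(-6) - (20)| / √((-4)² + (-2)² + 2²) = 62/√24 = 12.66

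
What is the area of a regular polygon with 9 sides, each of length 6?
For a regular 9-gon with side length s = 6:
Apothem a = s / (2*tan(pi/9)) = 6 / (2*tan(pi/9)) ≈ 8.24243
Perimeter P = 9 * 6 = 54
Area = (1/2) * P * a = (1/2) * 54 * 8.24243 = 222.55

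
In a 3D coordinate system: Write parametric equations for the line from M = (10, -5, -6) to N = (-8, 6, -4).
Direction vector d = N - M = (-18, 11, 2)
x = 10 - 18t, y = -5 + 11t, z = -6 + 2t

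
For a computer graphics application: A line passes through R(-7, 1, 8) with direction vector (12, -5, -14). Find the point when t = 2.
P(2) = (-7 + 12(2), 1 + (-5)(2), 8 + (-14)(2)) = (17, -9, -20)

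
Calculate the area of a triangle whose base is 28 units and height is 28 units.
Area = (1/2) * base * height
Area = (1/2) * 28 * 28
Area = 392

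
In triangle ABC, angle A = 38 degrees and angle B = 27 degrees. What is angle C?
Sum of angles in a triangle = 180 degrees
Third angle = 180 - 38 - 27
Third angle = 115 degrees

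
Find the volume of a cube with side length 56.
Volume = s³
Volume = 56³
Volume = 175616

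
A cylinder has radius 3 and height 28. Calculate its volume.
Volume = pi * r² * h
Volume = pi * 3² * 28
Volume = pi * 9 * 28
Volume = pi * 252
Volume = 791.68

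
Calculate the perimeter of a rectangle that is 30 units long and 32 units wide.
Perimeter = 2 * (length + width)
Perimeter = 2 * (30 + 32)
Perimeter = 2 * 62
Perimeter = 124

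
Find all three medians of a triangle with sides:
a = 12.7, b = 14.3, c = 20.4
Using m_x = ½√(2y² + 2z² - x²):
m_a = ½√(2·14.3² + 2·20.4² - 12.7²) = ½√1080.01 = 16.43
m_b = ½√(2·12.7² + 2·20.4² - 14.3²) = ½√950.41 = 15.41
m_c = ½√(2·12.7² + 2·14.3² - 20.4²) = ½√315.4 = 8.88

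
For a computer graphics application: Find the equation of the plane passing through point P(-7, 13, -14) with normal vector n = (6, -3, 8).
d = n·P = (6)(-7) + (-3)(13) + (8)(-14) = -193
Plane: 6x - 3y + 8z = -193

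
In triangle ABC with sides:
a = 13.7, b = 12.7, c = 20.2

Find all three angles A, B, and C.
By the law of cosines:
cos(A) = (b² + c² - a²)/(2bc) = 0.743822  →  A = 41.94°
cos(B) = (a² + c² - b²)/(2ac) = 0.784924  →  B = 38.29°
cos(C) = (a² + b² - c²)/(2ab) = -0.169722  →  C = 99.77°
Check: A + B + C = 180.0° ✓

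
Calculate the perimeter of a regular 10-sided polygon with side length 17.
Perimeter = number of sides * side length
Perimeter = 10 * 17
Perimeter = 170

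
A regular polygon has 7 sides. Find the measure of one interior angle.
Interior angle of a regular n-gon = (n-2)*180/n
Interior angle = (7-2)*180/7
Interior angle = 5*180/7
Interior angle = 900/7
Interior angle = 128.57 degrees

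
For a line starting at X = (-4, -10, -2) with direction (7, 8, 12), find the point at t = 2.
P(2) = (-4 + 7(2), -10 + 8(2), -2 + 12(2)) = (10, 6, 22)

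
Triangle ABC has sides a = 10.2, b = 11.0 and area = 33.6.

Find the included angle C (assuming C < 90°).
Area = ½ab·sin(C)  →  sin(C) = 2·Area/(ab)
sin(C) = 2·33.6/(10.2·11.0) = 0.598930
C = arcsin(0.598930) = 36.79°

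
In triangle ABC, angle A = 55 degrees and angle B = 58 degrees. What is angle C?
Sum of angles in a triangle = 180 degrees
Third angle = 180 - 55 - 58
Third angle = 67 degrees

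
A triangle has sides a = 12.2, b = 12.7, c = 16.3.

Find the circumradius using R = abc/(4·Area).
s = (a+b+c)/2 = 20.6
Area = √(s(s-a)(s-b)(s-c)) = √(20.6·8.4·7.9·4.3) = 76.6692
R = abc/(4·Area) = (12.2·12.7·16.3)/(4·76.6692) = 2525.522/306.6768 = 8.235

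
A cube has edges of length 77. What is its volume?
Volume = s³
Volume = 77³
Volume = 456533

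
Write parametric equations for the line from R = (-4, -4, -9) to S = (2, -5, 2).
Direction vector d = S - R = (6, -1, 11)
x = -4 + 6t, y = -4 - t, z = -9 + 11t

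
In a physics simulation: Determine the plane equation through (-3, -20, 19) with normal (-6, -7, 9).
d = n·P = (-6)(-3) + (-7)(-20) + (9)(19) = 329
Plane: -6x - 7y + 9z = 329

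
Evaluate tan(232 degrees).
tan(232 degrees) = 1.2799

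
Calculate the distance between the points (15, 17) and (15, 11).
Using the distance formula: d = sqrt((x₂-x₁)² + (y₂-y₁)²)
dx = 15 - 15 = 0
dy = 11 - 17 = -6
d = sqrt(0² + (-6)²) = sqrt(0 + 36) = sqrt(36) = 6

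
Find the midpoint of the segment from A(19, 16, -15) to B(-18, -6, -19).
Midpoint = ((19-18)/2, (16-6)/2, (-15-19)/2) = (0.5, 5, -17)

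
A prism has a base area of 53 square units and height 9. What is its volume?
Volume = base area * height
Volume = 53 * 9
Volume = 477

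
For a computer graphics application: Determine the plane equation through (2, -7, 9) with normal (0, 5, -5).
d = n·P = (0)(2) + (5)(-7) + (-5)(9) = -80
Plane: 5y - 5z = -80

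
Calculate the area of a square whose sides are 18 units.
Area = s²
Area = 18²
Area = 324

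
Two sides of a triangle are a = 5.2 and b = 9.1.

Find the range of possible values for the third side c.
By the triangle inequality: |a - b| < c < a + b
|5.2 - 9.1| < c < 5.2 + 9.1
3.9 < c < 14.3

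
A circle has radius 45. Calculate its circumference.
Circumference = 2 * pi * r
Circumference = 2 * pi * 45
Circumference = 282.74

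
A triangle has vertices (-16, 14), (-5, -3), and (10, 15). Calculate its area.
Using the coordinate formula: Area = (1/2)|x₁(y₂-y₃) + x₂(y₃-y₁) + x₃(y₁-y₂)|
Area = (1/2)|(-16)((-3)-15) + (-5)(15-14) + 10(14-(-3))|
Area = (1/2)|(-16)*(-18) + (-5)*1 + 10*17|
Area = (1/2)|288 + (-5) + 170|
Area = (1/2)*453 = 226.50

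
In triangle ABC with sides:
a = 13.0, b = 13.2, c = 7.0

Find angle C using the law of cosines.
cos(C) = (a² + b² - c²)/(2ab)
cos(C) = (13.0² + 13.2² - 7.0²)/(2·13.0·13.2) = 294.24/343.2 = 0.857343
C = arccos(0.857343) = 30.98°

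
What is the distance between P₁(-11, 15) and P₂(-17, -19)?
Using the distance formula: d = sqrt((x₂-x₁)² + (y₂-y₁)²)
dx = (-17) - (-11) = -6
dy = (-19) - 15 = -34
d = sqrt((-6)² + (-34)²) = sqrt(36 + 1156) = sqrt(1192) = 34.53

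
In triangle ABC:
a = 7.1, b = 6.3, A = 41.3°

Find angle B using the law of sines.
sin(B)/b = sin(A)/a
sin(B) = b·sin(A)/a = 6.3·sin(41.3°)/7.1 = 0.585635
B = arcsin(0.585635) = 35.85°  (b ≤ a, so B ≤ A and the acute solution is unique)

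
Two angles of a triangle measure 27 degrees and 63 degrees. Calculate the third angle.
Sum of angles in a triangle = 180 degrees
Third angle = 180 - 27 - 63
Third angle = 90 degrees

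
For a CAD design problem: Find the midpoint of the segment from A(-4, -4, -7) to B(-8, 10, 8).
Midpoint = ((-4-8)/2, (-4+10)/2, (-7+8)/2) = (-6, 3, 0.5)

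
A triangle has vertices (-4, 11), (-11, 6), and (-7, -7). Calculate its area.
Using the coordinate formula: Area = (1/2)|x₁(y₂-y₃) + x₂(y₃-y₁) + x₃(y₁-y₂)|
Area = (1/2)|(-4)(6-(-7)) + (-11)((-7)-11) + (-7)(11-6)|
Area = (1/2)|(-4)*13 + (-11)*(-18) + (-7)*5|
Area = (1/2)|(-52) + 198 + (-35)|
Area = (1/2)*111 = 55.50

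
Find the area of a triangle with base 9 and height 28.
Area = (1/2) * base * height
Area = (1/2) * 9 * 28
Area = 126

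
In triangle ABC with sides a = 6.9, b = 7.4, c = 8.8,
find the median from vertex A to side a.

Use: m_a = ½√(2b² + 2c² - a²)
m_a = ½√(2·7.4² + 2·8.8² - 6.9²)
m_a = ½√(109.52 + 154.88 - 47.61) = ½√216.79 = 7.362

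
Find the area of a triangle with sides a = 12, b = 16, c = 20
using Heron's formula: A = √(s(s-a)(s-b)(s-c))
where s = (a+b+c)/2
s = (12+16+20)/2 = 24
A = √(24·12·8·4) = √9216 = 96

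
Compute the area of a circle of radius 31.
Area = pi * r²
Area = pi * 31²
Area = pi * 961
Area = 3019.07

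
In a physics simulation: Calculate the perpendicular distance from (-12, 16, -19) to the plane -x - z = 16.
d = |(-1)(-12) + 0(16) + (-1)(-19) - (16)| / √((-1)² + 0² + (-1)²) = 15/√2 = 10.61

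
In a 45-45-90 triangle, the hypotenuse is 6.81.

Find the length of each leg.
In a 45-45-90 triangle, hypotenuse = leg·√2  →  leg = hypotenuse/√2
leg = 6.81/√2 = 4.815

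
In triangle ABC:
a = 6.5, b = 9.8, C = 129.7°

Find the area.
Using A = ½ab·sin(C):
A = ½·6.5·9.8·sin(129.7°) = ½·63.7·0.769400 = 24.51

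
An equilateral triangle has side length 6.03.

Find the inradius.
For an equilateral triangle, r = s/(2√3) where s is the side.
r = 6.03/(2√3) = 6.03/3.464102 = 1.741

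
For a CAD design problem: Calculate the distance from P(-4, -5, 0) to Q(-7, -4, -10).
d = √[(-3)² + (1)² + (-10)²] = √110 = 10.49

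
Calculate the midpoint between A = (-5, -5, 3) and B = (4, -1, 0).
Midpoint = ((-5+4)/2, (-5-1)/2, (3+0)/2) = (-0.5, -3, 1.5)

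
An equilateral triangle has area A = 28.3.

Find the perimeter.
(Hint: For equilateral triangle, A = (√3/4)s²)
A = (√3/4)s²  →  s² = 4A/√3 = 4·28.3/√3 = 65.3561
s = 8.08431
Perimeter = 3s = 24.25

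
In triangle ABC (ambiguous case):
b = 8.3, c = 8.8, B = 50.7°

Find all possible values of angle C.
sin(C)/c = sin(B)/b  →  sin(C) = c·sin(B)/b = 8.8·sin(50.7°)/8.3 = 0.820457
C₁ = arcsin(0.820457) = 55.13°,  C₂ = 180° - C₁ = 124.87°
Check C₂: A = 180° - 50.7° - 124.87° = 4.43° > 0 ✓
C = 55.13° or C = 124.87° (two solutions)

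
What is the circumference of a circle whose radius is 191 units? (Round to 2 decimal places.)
Circumference = 2 * pi * r
Circumference = 2 * pi * 191
Circumference = 1200.09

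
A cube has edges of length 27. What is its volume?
Volume = s³
Volume = 27³
Volume = 19683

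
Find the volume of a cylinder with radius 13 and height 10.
Volume = pi * r² * h
Volume = pi * 13² * 10
Volume = pi * 169 * 10
Volume = pi * 1690
Volume = 5309.29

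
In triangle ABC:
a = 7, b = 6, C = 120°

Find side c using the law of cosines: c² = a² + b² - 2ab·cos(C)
c² = 7² + 6² - 2·7·6·cos(120°)
c² = 49 + 36 - 84·-0.5000 = 127
c = √127 = 11.27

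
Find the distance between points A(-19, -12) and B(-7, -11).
Using the distance formula: d = sqrt((x₂-x₁)² + (y₂-y₁)²)
dx = (-7) - (-19) = 12
dy = (-11) - (-12) = 1
d = sqrt(12² + 1²) = sqrt(144 + 1) = sqrt(145) = 12.04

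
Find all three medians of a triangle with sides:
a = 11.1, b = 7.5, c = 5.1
Using m_x = ½√(2y² + 2z² - x²):
m_a = ½√(2·7.5² + 2·5.1² - 11.1²) = ½√41.31 = 3.214
m_b = ½√(2·11.1² + 2·5.1² - 7.5²) = ½√242.19 = 7.781
m_c = ½√(2·11.1² + 2·7.5² - 5.1²) = ½√332.91 = 9.123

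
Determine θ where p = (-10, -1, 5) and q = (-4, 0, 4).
p·q = 60, |p|² = 126, |q|² = 32
cos θ = 60/√4032 ≈ 0.9449
θ ≈ 19.11°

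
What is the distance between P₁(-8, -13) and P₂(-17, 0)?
Using the distance formula: d = sqrt((x₂-x₁)² + (y₂-y₁)²)
dx = (-17) - (-8) = -9
dy = 0 - (-13) = 13
d = sqrt((-9)² + 13²) = sqrt(81 + 169) = sqrt(250) = 15.81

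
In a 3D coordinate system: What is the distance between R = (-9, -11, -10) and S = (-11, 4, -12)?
d = √[(-2)² + (15)² + (-2)²] = √233 = 15.26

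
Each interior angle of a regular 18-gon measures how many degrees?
Interior angle of a regular n-gon = (n-2)*180/n
Interior angle = (18-2)*180/18
Interior angle = 16*180/18
Interior angle = 2880/18
Interior angle = 160 degrees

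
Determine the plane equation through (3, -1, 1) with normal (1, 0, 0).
d = n·P = (1)(3) + (0)(-1) + (0)(1) = 3
Plane: x = 3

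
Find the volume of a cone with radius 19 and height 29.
Volume = (1/3) * pi * r² * h
Volume = (1/3) * pi * 19² * 29
Volume = (1/3) * pi * 361 * 29
Volume = (1/3) * pi * 10469
Volume = 10963.11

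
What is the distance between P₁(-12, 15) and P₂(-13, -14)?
Using the distance formula: d = sqrt((x₂-x₁)² + (y₂-y₁)²)
dx = (-13) - (-12) = -1
dy = (-14) - 15 = -29
d = sqrt((-1)² + (-29)²) = sqrt(1 + 841) = sqrt(842) = 29.02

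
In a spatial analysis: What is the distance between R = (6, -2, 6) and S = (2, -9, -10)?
d = √[(-4)² + (-7)² + (-16)²] = √321 = 17.92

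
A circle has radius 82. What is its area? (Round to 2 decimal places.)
Area = pi * r²
Area = pi * 82²
Area = pi * 6724
Area = 21124.07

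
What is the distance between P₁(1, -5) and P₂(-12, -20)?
Using the distance formula: d = sqrt((x₂-x₁)² + (y₂-y₁)²)
dx = (-12) - 1 = -13
dy = (-20) - (-5) = -15
d = sqrt((-13)² + (-15)²) = sqrt(169 + 225) = sqrt(394) = 19.85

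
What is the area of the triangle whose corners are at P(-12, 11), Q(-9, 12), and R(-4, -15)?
Using the coordinate formula: Area = (1/2)|x₁(y₂-y₃) + x₂(y₃-y₁) + x₃(y₁-y₂)|
Area = (1/2)|(-12)(12-(-15)) + (-9)((-15)-11) + (-4)(11-12)|
Area = (1/2)|(-12)*27 + (-9)*(-26) + (-4)*(-1)|
Area = (1/2)|(-324) + 234 + 4|
Area = (1/2)*86 = 43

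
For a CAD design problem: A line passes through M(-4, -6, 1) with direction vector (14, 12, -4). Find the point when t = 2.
P(2) = (-4 + 14(2), -6 + 12(2), 1 + (-4)(2)) = (24, 18, -7)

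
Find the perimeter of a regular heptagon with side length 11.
Perimeter = number of sides * side length
Perimeter = 7 * 11
Perimeter = 77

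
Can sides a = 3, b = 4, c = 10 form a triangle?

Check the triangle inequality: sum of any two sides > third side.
No: 3 + 4 = 7 is not > 10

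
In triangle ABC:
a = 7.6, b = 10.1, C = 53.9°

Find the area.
Using A = ½ab·sin(C):
A = ½·7.6·10.1·sin(53.9°) = ½·76.76·0.807990 = 31.01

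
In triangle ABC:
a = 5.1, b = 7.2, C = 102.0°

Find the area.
Using A = ½ab·sin(C):
A = ½·5.1·7.2·sin(102.0°) = ½·36.72·0.978148 = 17.96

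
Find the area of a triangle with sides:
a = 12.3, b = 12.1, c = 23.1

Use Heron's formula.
s = (a+b+c)/2 = (12.3+12.1+23.1)/2 = 23.75
A = √(s(s-a)(s-b)(s-c)) = √(23.75·11.45·11.65·0.65)
A = √2059.25 = 45.38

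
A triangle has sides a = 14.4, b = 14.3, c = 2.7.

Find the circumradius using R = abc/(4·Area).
s = (a+b+c)/2 = 15.7
Area = √(s(s-a)(s-b)(s-c)) = √(15.7·1.3·1.4·13) = 19.2733
R = abc/(4·Area) = (14.4·14.3·2.7)/(4·19.2733) = 555.984/77.0932 = 7.212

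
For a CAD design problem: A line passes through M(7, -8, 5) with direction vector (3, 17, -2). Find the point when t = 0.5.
P(0.5) = (7 + 3(0.5), -8 + 17(0.5), 5 + (-2)(0.5)) = (8.5, 0.5, 4)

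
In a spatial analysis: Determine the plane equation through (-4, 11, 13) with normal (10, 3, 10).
d = n·P = (10)(-4) + (3)(11) + (10)(13) = 123
Plane: 10x + 3y + 10z = 123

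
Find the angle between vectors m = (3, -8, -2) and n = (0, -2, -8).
m·n = 32, |m|² = 77, |n|² = 68
cos θ = 32/√5236 ≈ 0.4422
θ ≈ 63.75°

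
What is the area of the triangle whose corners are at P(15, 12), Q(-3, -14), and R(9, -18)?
Using the coordinate formula: Area = (1/2)|x₁(y₂-y₃) + x₂(y₃-y₁) + x₃(y₁-y₂)|
Area = (1/2)|15((-14)-(-18)) + (-3)((-18)-12) + 9(12-(-14))|
Area = (1/2)|15*4 + (-3)*(-30) + 9*26|
Area = (1/2)|60 + 90 + 234|
Area = (1/2)*384 = 192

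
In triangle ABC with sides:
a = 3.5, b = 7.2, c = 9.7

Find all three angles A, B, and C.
By the law of cosines:
cos(A) = (b² + c² - a²)/(2bc) = 0.957045  →  A = 16.85°
cos(B) = (a² + c² - b²)/(2ac) = 0.802651  →  B = 36.62°
cos(C) = (a² + b² - c²)/(2ab) = -0.595238  →  C = 126.5°
Check: A + B + C = 180.0° ✓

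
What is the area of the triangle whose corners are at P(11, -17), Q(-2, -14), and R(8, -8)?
Using the coordinate formula: Area = (1/2)|x₁(y₂-y₃) + x₂(y₃-y₁) + x₃(y₁-y₂)|
Area = (1/2)|11((-14)-(-8)) + (-2)((-8)-(-17)) + 8((-17)-(-14))|
Area = (1/2)|11*(-6) + (-2)*9 + 8*(-3)|
Area = (1/2)|(-66) + (-18) + (-24)|
Area = (1/2)*108 = 54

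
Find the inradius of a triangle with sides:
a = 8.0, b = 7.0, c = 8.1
s = (a+b+c)/2 = (8.0+7.0+8.1)/2 = 11.55
Area = √(s(s-a)(s-b)(s-c)) = √(11.55·3.55·4.55·3.45) = 25.37
r = Area/s = 25.37/11.55 = 2.197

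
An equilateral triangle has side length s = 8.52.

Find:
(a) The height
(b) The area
(a) Height h = s·√3/2 = 8.52·√3/2 = 7.379
(b) Area = (√3/4)·s² = (√3/4)·8.52² = (√3/4)·72.5904 = 31.43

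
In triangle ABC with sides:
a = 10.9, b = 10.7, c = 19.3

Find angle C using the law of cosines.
cos(C) = (a² + b² - c²)/(2ab)
cos(C) = (10.9² + 10.7² - 19.3²)/(2·10.9·10.7) = -139.19/233.26 = -0.596716
C = arccos(-0.596716) = 126.6°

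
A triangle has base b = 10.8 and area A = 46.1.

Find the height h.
A = ½bh  →  h = 2A/b
h = 2·46.1/10.8 = 8.537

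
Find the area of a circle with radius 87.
Area = pi * r²
Area = pi * 87²
Area = pi * 7569
Area = 23778.71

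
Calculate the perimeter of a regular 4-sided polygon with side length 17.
Perimeter = number of sides * side length
Perimeter = 4 * 17
Perimeter = 68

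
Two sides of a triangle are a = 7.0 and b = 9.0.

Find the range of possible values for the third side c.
By the triangle inequality: |a - b| < c < a + b
|7.0 - 9.0| < c < 7.0 + 9.0
2 < c < 16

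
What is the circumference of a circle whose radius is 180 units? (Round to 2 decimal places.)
Circumference = 2 * pi * r
Circumference = 2 * pi * 180
Circumference = 1130.97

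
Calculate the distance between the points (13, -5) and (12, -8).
Using the distance formula: d = sqrt((x₂-x₁)² + (y₂-y₁)²)
dx = 12 - 13 = -1
dy = (-8) - (-5) = -3
d = sqrt((-1)² + (-3)²) = sqrt(1 + 9) = sqrt(10) = 3.16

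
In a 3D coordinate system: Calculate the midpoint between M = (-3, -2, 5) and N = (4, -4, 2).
Midpoint = ((-3+4)/2, (-2-4)/2, (5+2)/2) = (0.5, -3, 3.5)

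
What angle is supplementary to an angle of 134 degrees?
Supplementary angles sum to 180 degrees.
Other angle = 180 - 134
Other angle = 46 degrees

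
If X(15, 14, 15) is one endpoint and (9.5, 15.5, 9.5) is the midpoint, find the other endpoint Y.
Y = (2×9.5 - 15, 2×15.5 - 14, 2×9.5 - 15) = (4, 17, 4)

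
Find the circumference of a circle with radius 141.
Circumference = 2 * pi * r
Circumference = 2 * pi * 141
Circumference = 885.93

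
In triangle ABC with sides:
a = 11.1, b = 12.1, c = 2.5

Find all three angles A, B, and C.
By the law of cosines:
cos(A) = (b² + c² - a²)/(2bc) = 0.486777  →  A = 60.87°
cos(B) = (a² + c² - b²)/(2ac) = -0.305405  →  B = 107.8°
cos(C) = (a² + b² - c²)/(2ab) = 0.980456  →  C = 11.35°
Check: A + B + C = 180.0° ✓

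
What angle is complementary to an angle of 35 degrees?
Complementary angles sum to 90 degrees.
Other angle = 90 - 35
Other angle = 55 degrees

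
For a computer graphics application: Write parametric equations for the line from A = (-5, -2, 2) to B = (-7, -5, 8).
Direction vector d = B - A = (-2, -3, 6)
x = -5 - 2t, y = -2 - 3t, z = 2 + 6t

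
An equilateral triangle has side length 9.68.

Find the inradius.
For an equilateral triangle, r = s/(2√3) where s is the side.
r = 9.68/(2√3) = 9.68/3.464102 = 2.794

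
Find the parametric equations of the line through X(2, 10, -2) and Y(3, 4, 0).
Direction vector d = Y - X = (1, -6, 2)
x = 2 + t, y = 10 - 6t, z = -2 + 2t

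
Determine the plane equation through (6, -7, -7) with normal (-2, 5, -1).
d = n·P = (-2)(6) + (5)(-7) + (-1)(-7) = -40
Plane: -2x + 5y - z = -40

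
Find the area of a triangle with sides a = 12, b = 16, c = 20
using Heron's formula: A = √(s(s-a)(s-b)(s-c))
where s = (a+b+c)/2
s = (12+16+20)/2 = 24
A = √(24·12·8·4) = √9216 = 96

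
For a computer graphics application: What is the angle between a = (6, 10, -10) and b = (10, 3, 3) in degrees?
a·b = 60, |a|² = 236, |b|² = 118
cos θ = 60/√27848 ≈ 0.3595
θ ≈ 68.93°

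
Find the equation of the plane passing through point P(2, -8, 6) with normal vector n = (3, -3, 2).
d = n·P = (3)(2) + (-3)(-8) + (2)(6) = 42
Plane: 3x - 3y + 2z = 42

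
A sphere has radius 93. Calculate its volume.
Volume = (4/3) * pi * r³
Volume = (4/3) * pi * 93³
Volume = (4/3) * pi * 804357
Volume = 3369282.72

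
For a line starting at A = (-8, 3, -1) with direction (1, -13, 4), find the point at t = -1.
P(-1) = (-8 + 1(-1), 3 + (-13)(-1), -1 + 4(-1)) = (-9, 16, -5)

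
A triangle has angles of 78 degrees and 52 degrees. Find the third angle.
Sum of angles in a triangle = 180 degrees
Third angle = 180 - 78 - 52
Third angle = 50 degrees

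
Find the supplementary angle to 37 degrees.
Supplementary angles sum to 180 degrees.
Other angle = 180 - 37
Other angle = 143 degrees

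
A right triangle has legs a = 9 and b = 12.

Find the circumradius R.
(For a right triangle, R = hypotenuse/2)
Hypotenuse c = √(9² + 12²) = √225 = 15
R = c/2 = 7.5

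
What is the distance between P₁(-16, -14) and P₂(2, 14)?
Using the distance formula: d = sqrt((x₂-x₁)² + (y₂-y₁)²)
dx = 2 - (-16) = 18
dy = 14 - (-14) = 28
d = sqrt(18² + 28²) = sqrt(324 + 784) = sqrt(1108) = 33.29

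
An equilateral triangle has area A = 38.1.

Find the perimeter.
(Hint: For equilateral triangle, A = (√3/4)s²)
A = (√3/4)s²  →  s² = 4A/√3 = 4·38.1/√3 = 87.9882
s = 9.3802
Perimeter = 3s = 28.14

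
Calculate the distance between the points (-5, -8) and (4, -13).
Using the distance formula: d = sqrt((x₂-x₁)² + (y₂-y₁)²)
dx = 4 - (-5) = 9
dy = (-13) - (-8) = -5
d = sqrt(9² + (-5)²) = sqrt(81 + 25) = sqrt(106) = 10.30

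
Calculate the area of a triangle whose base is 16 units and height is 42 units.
Area = (1/2) * base * height
Area = (1/2) * 16 * 42
Area = 336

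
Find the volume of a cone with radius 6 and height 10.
Volume = (1/3) * pi * r² * h
Volume = (1/3) * pi * 6² * 10
Volume = (1/3) * pi * 36 * 10
Volume = (1/3) * pi * 360
Volume = 376.99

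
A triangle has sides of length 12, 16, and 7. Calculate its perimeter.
Perimeter = sum of all sides
Perimeter = 12 + 16 + 7
Perimeter = 35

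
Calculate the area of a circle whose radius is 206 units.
Area = pi * r²
Area = pi * 206²
Area = pi * 42436
Area = 133316.63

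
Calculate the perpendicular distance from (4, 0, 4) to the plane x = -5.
d = |1(4) + 0(0) + 0(4) - (-5)| / √(1² + 0² + 0²) = 9/√1 = 9.0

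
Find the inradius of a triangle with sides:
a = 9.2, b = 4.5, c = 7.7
s = (a+b+c)/2 = (9.2+4.5+7.7)/2 = 10.7
Area = √(s(s-a)(s-b)(s-c)) = √(10.7·1.5·6.2·3) = 17.278
r = Area/s = 17.278/10.7 = 1.615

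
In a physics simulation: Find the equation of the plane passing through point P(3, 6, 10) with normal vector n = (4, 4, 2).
d = n·P = (4)(3) + (4)(6) + (2)(10) = 56
Plane: 4x + 4y + 2z = 56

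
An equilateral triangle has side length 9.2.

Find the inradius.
For an equilateral triangle, r = s/(2√3) where s is the side.
r = 9.2/(2√3) = 9.2/3.464102 = 2.656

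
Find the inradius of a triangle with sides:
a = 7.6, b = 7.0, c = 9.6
s = (a+b+c)/2 = (7.6+7.0+9.6)/2 = 12.1
Area = √(s(s-a)(s-b)(s-c)) = √(12.1·4.5·5.1·2.5) = 26.3484
r = Area/s = 26.3484/12.1 = 2.178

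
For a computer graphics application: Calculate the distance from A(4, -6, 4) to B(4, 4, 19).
d = √[(0)² + (10)² + (15)²] = √325 = 18.03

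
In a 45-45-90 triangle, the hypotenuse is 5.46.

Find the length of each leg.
In a 45-45-90 triangle, hypotenuse = leg·√2  →  leg = hypotenuse/√2
leg = 5.46/√2 = 3.861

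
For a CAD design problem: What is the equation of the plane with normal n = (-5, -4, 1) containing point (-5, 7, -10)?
d = n·P = (-5)(-5) + (-4)(7) + (1)(-10) = -13
Plane: -5x - 4y + z = -13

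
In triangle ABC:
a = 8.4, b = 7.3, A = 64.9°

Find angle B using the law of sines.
sin(B)/b = sin(A)/a
sin(B) = b·sin(A)/a = 7.3·sin(64.9°)/8.4 = 0.786982
B = arcsin(0.786982) = 51.9°  (b ≤ a, so B ≤ A and the acute solution is unique)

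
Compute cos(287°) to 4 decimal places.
cos(287 degrees) = 0.2924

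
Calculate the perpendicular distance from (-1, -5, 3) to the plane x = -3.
d = |1(-1) + 0(-5) + 0(3) - (-3)| / √(1² + 0² + 0²) = 2/√1 = 2.0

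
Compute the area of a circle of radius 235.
Area = pi * r²
Area = pi * 235²
Area = pi * 55225
Area = 173494.45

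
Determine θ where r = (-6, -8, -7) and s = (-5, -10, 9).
r·s = 47, |r|² = 149, |s|² = 206
cos θ = 47/√30694 ≈ 0.2683
θ ≈ 74.44°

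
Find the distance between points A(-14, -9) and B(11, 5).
Using the distance formula: d = sqrt((x₂-x₁)² + (y₂-y₁)²)
dx = 11 - (-14) = 25
dy = 5 - (-9) = 14
d = sqrt(25² + 14²) = sqrt(625 + 196) = sqrt(821) = 28.65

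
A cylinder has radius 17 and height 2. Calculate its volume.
Volume = pi * r² * h
Volume = pi * 17² * 2
Volume = pi * 289 * 2
Volume = pi * 578
Volume = 1815.84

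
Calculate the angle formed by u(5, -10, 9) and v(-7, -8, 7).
u·v = 108, |u|² = 206, |v|² = 162
cos θ = 108/√33372 ≈ 0.5912
θ ≈ 53.76°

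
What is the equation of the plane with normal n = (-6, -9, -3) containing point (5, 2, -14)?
d = n·P = (-6)(5) + (-9)(2) + (-3)(-14) = -6
Plane: -6x - 9y - 3z = -6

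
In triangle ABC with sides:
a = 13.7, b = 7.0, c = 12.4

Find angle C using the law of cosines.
cos(C) = (a² + b² - c²)/(2ab)
cos(C) = (13.7² + 7.0² - 12.4²)/(2·13.7·7.0) = 82.93/191.8 = 0.432377
C = arccos(0.432377) = 64.38°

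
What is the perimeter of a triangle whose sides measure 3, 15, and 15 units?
Perimeter = sum of all sides
Perimeter = 3 + 15 + 15
Perimeter = 33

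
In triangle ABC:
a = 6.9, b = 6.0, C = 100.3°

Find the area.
Using A = ½ab·sin(C):
A = ½·6.9·6.0·sin(100.3°) = ½·41.4·0.983885 = 20.37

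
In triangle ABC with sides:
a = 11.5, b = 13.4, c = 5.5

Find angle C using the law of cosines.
cos(C) = (a² + b² - c²)/(2ab)
cos(C) = (11.5² + 13.4² - 5.5²)/(2·11.5·13.4) = 281.56/308.2 = 0.913563
C = arccos(0.913563) = 24°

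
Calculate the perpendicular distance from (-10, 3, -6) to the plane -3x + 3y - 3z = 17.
d = |(-3)(-10) + 3(3) + (-3)(-6) - (17)| / √((-3)² + 3² + (-3)²) = 40/√27 = 7.698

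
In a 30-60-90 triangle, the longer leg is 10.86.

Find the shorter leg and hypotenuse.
In a 30-60-90 triangle, sides are in ratio 1 : √3 : 2.
Long leg = short leg·√3  →  short leg = 10.86/√3 = 6.27
Hypotenuse = 2·(short leg) = 2·10.86/√3 = 12.54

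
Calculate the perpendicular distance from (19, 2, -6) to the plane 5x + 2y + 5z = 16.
d = |5(19) + 2(2) + 5(-6) - (16)| / √(5² + 2² + 5²) = 53/√54 = 7.212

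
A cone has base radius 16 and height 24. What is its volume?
Volume = (1/3) * pi * r² * h
Volume = (1/3) * pi * 16² * 24
Volume = (1/3) * pi * 256 * 24
Volume = (1/3) * pi * 6144
Volume = 6433.98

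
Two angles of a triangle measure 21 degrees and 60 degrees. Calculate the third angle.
Sum of angles in a triangle = 180 degrees
Third angle = 180 - 21 - 60
Third angle = 99 degrees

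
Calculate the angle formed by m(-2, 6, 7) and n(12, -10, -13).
m·n = -175, |m|² = 89, |n|² = 413
cos θ = -175/√36757 ≈ -0.9128
θ ≈ 155.9°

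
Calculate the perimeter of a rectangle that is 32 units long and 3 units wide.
Perimeter = 2 * (length + width)
Perimeter = 2 * (32 + 3)
Perimeter = 2 * 35
Perimeter = 70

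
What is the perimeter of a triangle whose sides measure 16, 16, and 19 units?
Perimeter = sum of all sides
Perimeter = 16 + 16 + 19
Perimeter = 51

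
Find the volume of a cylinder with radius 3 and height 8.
Volume = pi * r² * h
Volume = pi * 3² * 8
Volume = pi * 9 * 8
Volume = pi * 72
Volume = 226.19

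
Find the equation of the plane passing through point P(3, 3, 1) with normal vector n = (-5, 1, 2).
d = n·P = (-5)(3) + (1)(3) + (2)(1) = -10
Plane: -5x + y + 2z = -10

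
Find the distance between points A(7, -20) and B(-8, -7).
Using the distance formula: d = sqrt((x₂-x₁)² + (y₂-y₁)²)
dx = (-8) - 7 = -15
dy = (-7) - (-20) = 13
d = sqrt((-15)² + 13²) = sqrt(225 + 169) = sqrt(394) = 19.85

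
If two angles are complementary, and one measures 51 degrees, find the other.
Complementary angles sum to 90 degrees.
Other angle = 90 - 51
Other angle = 39 degrees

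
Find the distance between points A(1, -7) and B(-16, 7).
Using the distance formula: d = sqrt((x₂-x₁)² + (y₂-y₁)²)
dx = (-16) - 1 = -17
dy = 7 - (-7) = 14
d = sqrt((-17)² + 14²) = sqrt(289 + 196) = sqrt(485) = 22.02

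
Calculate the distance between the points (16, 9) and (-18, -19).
Using the distance formula: d = sqrt((x₂-x₁)² + (y₂-y₁)²)
dx = (-18) - 16 = -34
dy = (-19) - 9 = -28
d = sqrt((-34)² + (-28)²) = sqrt(1156 + 784) = sqrt(1940) = 44.05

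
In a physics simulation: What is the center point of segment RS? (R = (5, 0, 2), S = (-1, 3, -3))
Midpoint = ((5-1)/2, (0+3)/2, (2-3)/2) = (2, 1.5, -0.5)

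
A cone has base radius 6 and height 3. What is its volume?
Volume = (1/3) * pi * r² * h
Volume = (1/3) * pi * 6² * 3
Volume = (1/3) * pi * 36 * 3
Volume = (1/3) * pi * 108
Volume = 113.10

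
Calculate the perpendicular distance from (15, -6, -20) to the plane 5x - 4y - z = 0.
d = |5(15) + (-4)(-6) + (-1)(-20) - (0)| / √(5² + (-4)² + (-1)²) = 119/√42 = 18.36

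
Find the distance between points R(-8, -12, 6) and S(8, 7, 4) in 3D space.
d = √[(16)² + (19)² + (-2)²] = √621 = 24.92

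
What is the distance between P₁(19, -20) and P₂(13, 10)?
Using the distance formula: d = sqrt((x₂-x₁)² + (y₂-y₁)²)
dx = 13 - 19 = -6
dy = 10 - (-20) = 30
d = sqrt((-6)² + 30²) = sqrt(36 + 900) = sqrt(936) = 30.59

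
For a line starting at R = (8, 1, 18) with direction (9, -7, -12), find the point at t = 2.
P(2) = (8 + 9(2), 1 + (-7)(2), 18 + (-12)(2)) = (26, -13, -6)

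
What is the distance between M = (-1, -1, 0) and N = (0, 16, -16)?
d = √[(1)² + (17)² + (-16)²] = √546 = 23.37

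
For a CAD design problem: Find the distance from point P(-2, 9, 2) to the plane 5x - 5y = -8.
d = |5(-2) + (-5)(9) + 0(2) - (-8)| / √(5² + (-5)² + 0²) = 47/√50 = 6.647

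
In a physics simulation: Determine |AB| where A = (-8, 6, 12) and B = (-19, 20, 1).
d = √[(-11)² + (14)² + (-11)²] = √438 = 20.93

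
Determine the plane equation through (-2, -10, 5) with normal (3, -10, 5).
d = n·P = (3)(-2) + (-10)(-10) + (5)(5) = 119
Plane: 3x - 10y + 5z = 119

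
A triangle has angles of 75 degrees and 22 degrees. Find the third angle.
Sum of angles in a triangle = 180 degrees
Third angle = 180 - 75 - 22
Third angle = 83 degrees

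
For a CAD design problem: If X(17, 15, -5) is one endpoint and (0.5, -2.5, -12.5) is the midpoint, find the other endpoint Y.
Y = (2×0.5 - 17, 2×(-2.5) - 15, 2×(-12.5) - (-5)) = (-16, -20, -20)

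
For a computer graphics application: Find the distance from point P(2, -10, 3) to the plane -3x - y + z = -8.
d = |(-3)(2) + (-1)(-10) + 1(3) - (-8)| / √((-3)² + (-1)² + 1²) = 15/√11 = 4.523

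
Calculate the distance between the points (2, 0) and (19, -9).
Using the distance formula: d = sqrt((x₂-x₁)² + (y₂-y₁)²)
dx = 19 - 2 = 17
dy = (-9) - 0 = -9
d = sqrt(17² + (-9)²) = sqrt(289 + 81) = sqrt(370) = 19.24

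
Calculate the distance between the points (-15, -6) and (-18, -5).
Using the distance formula: d = sqrt((x₂-x₁)² + (y₂-y₁)²)
dx = (-18) - (-15) = -3
dy = (-5) - (-6) = 1
d = sqrt((-3)² + 1²) = sqrt(9 + 1) = sqrt(10) = 3.16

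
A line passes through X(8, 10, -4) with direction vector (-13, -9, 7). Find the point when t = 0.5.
P(0.5) = (8 + (-13)(0.5), 10 + (-9)(0.5), -4 + 7(0.5)) = (1.5, 5.5, -0.5)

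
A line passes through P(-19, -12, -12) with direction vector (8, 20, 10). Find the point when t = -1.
P(-1) = (-19 + 8(-1), -12 + 20(-1), -12 + 10(-1)) = (-27, -32, -22)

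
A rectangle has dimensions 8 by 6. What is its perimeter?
Perimeter = 2 * (length + width)
Perimeter = 2 * (8 + 6)
Perimeter = 2 * 14
Perimeter = 28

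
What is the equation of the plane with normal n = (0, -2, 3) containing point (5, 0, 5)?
d = n·P = (0)(5) + (-2)(0) + (3)(5) = 15
Plane: -2y + 3z = 15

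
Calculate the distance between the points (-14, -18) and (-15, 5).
Using the distance formula: d = sqrt((x₂-x₁)² + (y₂-y₁)²)
dx = (-15) - (-14) = -1
dy = 5 - (-18) = 23
d = sqrt((-1)² + 23²) = sqrt(1 + 529) = sqrt(530) = 23.02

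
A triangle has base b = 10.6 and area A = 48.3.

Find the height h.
A = ½bh  →  h = 2A/b
h = 2·48.3/10.6 = 9.113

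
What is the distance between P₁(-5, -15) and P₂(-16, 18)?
Using the distance formula: d = sqrt((x₂-x₁)² + (y₂-y₁)²)
dx = (-16) - (-5) = -11
dy = 18 - (-15) = 33
d = sqrt((-11)² + 33²) = sqrt(121 + 1089) = sqrt(1210) = 34.79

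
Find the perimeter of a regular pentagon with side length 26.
Perimeter = number of sides * side length
Perimeter = 5 * 26
Perimeter = 130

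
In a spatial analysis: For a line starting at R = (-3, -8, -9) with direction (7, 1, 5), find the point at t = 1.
P(1) = (-3 + 7(1), -8 + 1(1), -9 + 5(1)) = (4, -7, -4)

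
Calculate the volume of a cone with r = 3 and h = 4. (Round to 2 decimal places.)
Volume = (1/3) * pi * r² * h
Volume = (1/3) * pi * 3² * 4
Volume = (1/3) * pi * 9 * 4
Volume = (1/3) * pi * 36
Volume = 37.70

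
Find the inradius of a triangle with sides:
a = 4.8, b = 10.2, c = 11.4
s = (a+b+c)/2 = (4.8+10.2+11.4)/2 = 13.2
Area = √(s(s-a)(s-b)(s-c)) = √(13.2·8.4·3·1.8) = 24.4694
r = Area/s = 24.4694/13.2 = 1.854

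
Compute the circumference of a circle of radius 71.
Circumference = 2 * pi * r
Circumference = 2 * pi * 71
Circumference = 446.11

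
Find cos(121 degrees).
cos(121 degrees) = -0.515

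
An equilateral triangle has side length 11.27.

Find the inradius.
For an equilateral triangle, r = s/(2√3) where s is the side.
r = 11.27/(2√3) = 11.27/3.464102 = 3.253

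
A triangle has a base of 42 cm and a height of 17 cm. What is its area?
Area = (1/2) * base * height
Area = (1/2) * 42 * 17
Area = 357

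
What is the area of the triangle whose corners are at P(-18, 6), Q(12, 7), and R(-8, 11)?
Using the coordinate formula: Area = (1/2)|x₁(y₂-y₃) + x₂(y₃-y₁) + x₃(y₁-y₂)|
Area = (1/2)|(-18)(7-11) + 12(11-6) + (-8)(6-7)|
Area = (1/2)|(-18)*(-4) + 12*5 + (-8)*(-1)|
Area = (1/2)|72 + 60 + 8|
Area = (1/2)*140 = 70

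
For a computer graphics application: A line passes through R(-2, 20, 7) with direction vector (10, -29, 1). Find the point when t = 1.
P(1) = (-2 + 10(1), 20 + (-29)(1), 7 + 1(1)) = (8, -9, 8)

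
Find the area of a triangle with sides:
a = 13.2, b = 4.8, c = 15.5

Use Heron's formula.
s = (a+b+c)/2 = (13.2+4.8+15.5)/2 = 16.75
A = √(s(s-a)(s-b)(s-c)) = √(16.75·3.55·11.95·1.25)
A = √888.221 = 29.8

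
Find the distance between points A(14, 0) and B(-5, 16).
Using the distance formula: d = sqrt((x₂-x₁)² + (y₂-y₁)²)
dx = (-5) - 14 = -19
dy = 16 - 0 = 16
d = sqrt((-19)² + 16²) = sqrt(361 + 256) = sqrt(617) = 24.84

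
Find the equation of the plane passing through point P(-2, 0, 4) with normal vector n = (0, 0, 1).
d = n·P = (0)(-2) + (0)(0) + (1)(4) = 4
Plane: z = 4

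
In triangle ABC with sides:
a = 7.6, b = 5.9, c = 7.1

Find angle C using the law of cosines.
cos(C) = (a² + b² - c²)/(2ab)
cos(C) = (7.6² + 5.9² - 7.1²)/(2·7.6·5.9) = 42.16/89.68 = 0.470116
C = arccos(0.470116) = 61.96°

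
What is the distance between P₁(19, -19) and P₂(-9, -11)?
Using the distance formula: d = sqrt((x₂-x₁)² + (y₂-y₁)²)
dx = (-9) - 19 = -28
dy = (-11) - (-19) = 8
d = sqrt((-28)² + 8²) = sqrt(784 + 64) = sqrt(848) = 29.12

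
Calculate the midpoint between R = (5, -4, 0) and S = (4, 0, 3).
Midpoint = ((5+4)/2, (-4+0)/2, (0+3)/2) = (4.5, -2, 1.5)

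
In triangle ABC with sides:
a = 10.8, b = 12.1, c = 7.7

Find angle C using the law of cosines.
cos(C) = (a² + b² - c²)/(2ab)
cos(C) = (10.8² + 12.1² - 7.7²)/(2·10.8·12.1) = 203.76/261.36 = 0.779614
C = arccos(0.779614) = 38.77°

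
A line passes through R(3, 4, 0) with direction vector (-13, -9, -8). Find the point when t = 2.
P(2) = (3 + (-13)(2), 4 + (-9)(2), 0 + (-8)(2)) = (-23, -14, -16)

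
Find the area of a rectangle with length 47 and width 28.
Area = length * width
Area = 47 * 28
Area = 1316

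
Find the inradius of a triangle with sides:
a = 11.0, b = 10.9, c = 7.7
s = (a+b+c)/2 = (11.0+10.9+7.7)/2 = 14.8
Area = √(s(s-a)(s-b)(s-c)) = √(14.8·3.8·3.9·7.1) = 39.4625
r = Area/s = 39.4625/14.8 = 2.666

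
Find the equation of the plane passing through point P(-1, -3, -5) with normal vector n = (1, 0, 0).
d = n·P = (1)(-1) + (0)(-3) + (0)(-5) = -1
Plane: x = -1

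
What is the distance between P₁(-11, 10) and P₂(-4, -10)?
Using the distance formula: d = sqrt((x₂-x₁)² + (y₂-y₁)²)
dx = (-4) - (-11) = 7
dy = (-10) - 10 = -20
d = sqrt(7² + (-20)²) = sqrt(49 + 400) = sqrt(449) = 21.19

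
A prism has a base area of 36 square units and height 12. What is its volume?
Volume = base area * height
Volume = 36 * 12
Volume = 432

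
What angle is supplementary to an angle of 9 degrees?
Supplementary angles sum to 180 degrees.
Other angle = 180 - 9
Other angle = 171 degrees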